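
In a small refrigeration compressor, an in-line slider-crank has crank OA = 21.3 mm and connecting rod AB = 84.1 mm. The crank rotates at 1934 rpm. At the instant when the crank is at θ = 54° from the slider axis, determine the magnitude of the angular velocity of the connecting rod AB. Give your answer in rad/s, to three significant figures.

ω = 202.5 rad/s (converted from 1934 rpm).
The rod makes angle φ with the slider axis where L sinφ = r sinθ; differentiating, L cosφ·φ̇ = r ω cosθ.
L cosφ = √(L² − r² sin²θ) = 0.082316 m.
|ω_rod| = r ω |cosθ| / √(L² − r² sin²θ) = 0.0213·202.5·0.58779/0.082316 = 30.804 rad/s.

30.8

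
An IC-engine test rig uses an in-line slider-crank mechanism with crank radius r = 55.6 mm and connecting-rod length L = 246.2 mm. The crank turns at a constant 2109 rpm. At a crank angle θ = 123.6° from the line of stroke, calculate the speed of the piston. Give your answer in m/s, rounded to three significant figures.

8.93

ω = 2π·2109/60 = 220.9 rad/s
For an in-line slider-crank, x = r cosθ + √(L² − r² sin²θ), so v = −rω sinθ·[1 + r cosθ/√(L² − r² sin²θ)].
With r = 0.0556 m, L = 0.2462 m, θ = 123.6°: √(L² − r² sin²θ) = 0.24181 m.
v = −0.0556·220.9·0.83292·[1 + 0.0556·-0.55339/0.24181] = -8.9264 m/s.
|v| = 8.9264 m/s.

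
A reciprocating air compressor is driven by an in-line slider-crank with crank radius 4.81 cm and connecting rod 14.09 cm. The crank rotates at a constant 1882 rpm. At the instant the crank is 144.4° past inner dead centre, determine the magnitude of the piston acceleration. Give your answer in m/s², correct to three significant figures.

1290

ω = 2π·1882/60 = 197.1 rad/s
x(θ) = r cosθ + √(L² − r² sin²θ); with ω constant, a = ω²·d²x/dθ².
d²x/dθ² = −r cosθ − r²(cos2θ)/√u − r⁴ sin²2θ/(4u^{3/2}),  u = L² − r² sin²θ = 0.0190688 m².
Substituting r = 0.0481 m, L = 0.1409 m, θ = 144.4°: d²x/dθ² = +0.033255 m.
a = ω²·d²x/dθ² = (197.1)²·(+0.033255) = +1291.7 m/s²;  |a| = 1291.7 m/s².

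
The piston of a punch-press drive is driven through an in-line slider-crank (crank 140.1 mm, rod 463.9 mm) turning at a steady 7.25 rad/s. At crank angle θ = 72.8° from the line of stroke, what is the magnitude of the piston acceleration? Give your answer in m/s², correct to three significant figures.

ω = 7.25 rad/s
x(θ) = r cosθ + √(L² − r² sin²θ); with ω constant, a = ω²·d²x/dθ².
d²x/dθ² = −r cosθ − r²(cos2θ)/√u − r⁴ sin²2θ/(4u^{3/2}),  u = L² − r² sin²θ = 0.197292 m².
Substituting r = 0.1401 m, L = 0.4639 m, θ = 72.8°: d²x/dθ² = -0.0053179 m.
a = ω²·d²x/dθ² = (7.25)²·(-0.0053179) = -0.27952 m/s²;  |a| = 0.27952 m/s².

0.280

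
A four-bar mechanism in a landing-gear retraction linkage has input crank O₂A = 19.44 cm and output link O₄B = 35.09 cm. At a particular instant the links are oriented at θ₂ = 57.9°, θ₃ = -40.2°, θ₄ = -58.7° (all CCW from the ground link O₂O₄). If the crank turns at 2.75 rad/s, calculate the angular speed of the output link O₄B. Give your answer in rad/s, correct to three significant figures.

ω₂ = 2.75 rad/s
Differentiating the loop-closure r₂e^{iθ₂}+r₃e^{iθ₃}=r₁+r₄e^{iθ₄} gives r₂ω₂e^{iθ₂}+r₃ω₃e^{iθ₃}=r₄ω₄e^{iθ₄}.
Eliminating the other unknown: ω₄ = r₂ω₂ sin(θ₂−θ₃) / [r₄ sin(θ₄−θ₃)].
Numerator sine = +0.99002; denominator sine = -0.31730.
Result = 0.1944·2.75·(+0.99002) / (0.3509·(-0.31730)) = -4.7535 rad/s; magnitude 4.7535 rad/s.

4.75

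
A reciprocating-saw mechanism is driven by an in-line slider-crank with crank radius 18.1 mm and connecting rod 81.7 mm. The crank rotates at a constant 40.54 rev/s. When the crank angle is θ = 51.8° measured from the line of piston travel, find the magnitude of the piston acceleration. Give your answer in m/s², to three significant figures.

ω = 2π·40.5 = 254.7 rad/s
x(θ) = r cosθ + √(L² − r² sin²θ); with ω constant, a = ω²·d²x/dθ².
d²x/dθ² = −r cosθ − r²(cos2θ)/√u − r⁴ sin²2θ/(4u^{3/2}),  u = L² − r² sin²θ = 0.00647257 m².
Substituting r = 0.0181 m, L = 0.0817 m, θ = 51.8°: d²x/dθ² = -0.010284 m.
a = ω²·d²x/dθ² = (254.7)²·(-0.010284) = -667.27 m/s²;  |a| = 667.27 m/s².

667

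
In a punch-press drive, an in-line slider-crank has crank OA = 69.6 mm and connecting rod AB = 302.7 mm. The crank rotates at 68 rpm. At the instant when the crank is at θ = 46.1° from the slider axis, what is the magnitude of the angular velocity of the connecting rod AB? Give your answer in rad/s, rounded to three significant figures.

1.15

ω = 7.121 rad/s (converted from 68 rpm).
The rod makes angle φ with the slider axis where L sinφ = r sinθ; differentiating, L cosφ·φ̇ = r ω cosθ.
L cosφ = √(L² − r² sin²θ) = 0.29852 m.
|ω_rod| = r ω |cosθ| / √(L² − r² sin²θ) = 0.0696·7.121·0.69340/0.29852 = 1.1512 rad/s.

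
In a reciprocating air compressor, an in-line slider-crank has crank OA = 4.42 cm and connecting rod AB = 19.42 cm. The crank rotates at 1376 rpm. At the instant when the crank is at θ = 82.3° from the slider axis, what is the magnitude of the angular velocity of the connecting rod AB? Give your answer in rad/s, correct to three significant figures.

ω = 144.1 rad/s (converted from 1376 rpm).
The rod makes angle φ with the slider axis where L sinφ = r sinθ; differentiating, L cosφ·φ̇ = r ω cosθ.
L cosφ = √(L² − r² sin²θ) = 0.1892 m.
|ω_rod| = r ω |cosθ| / √(L² − r² sin²θ) = 0.0442·144.1·0.13399/0.1892 = 4.5104 rad/s.

4.51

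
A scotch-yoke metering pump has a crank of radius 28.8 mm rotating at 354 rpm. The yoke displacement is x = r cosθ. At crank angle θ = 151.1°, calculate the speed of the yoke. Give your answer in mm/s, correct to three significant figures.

ω = 37.07 rad/s (from 354 rpm).
x = r cosθ ⇒ ẋ = −rω sinθ.
|v| = rω|sinθ| = 0.0288·37.07·|sin 151.1°| = 0.51597 m/s = 515.97 mm/s.

516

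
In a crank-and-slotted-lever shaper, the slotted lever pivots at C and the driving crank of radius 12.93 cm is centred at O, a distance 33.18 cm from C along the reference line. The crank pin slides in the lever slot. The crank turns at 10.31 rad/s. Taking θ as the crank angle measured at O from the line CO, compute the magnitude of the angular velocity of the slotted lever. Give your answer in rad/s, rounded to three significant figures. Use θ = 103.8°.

0.629

ω = 10.31 rad/s
Crank pin A relative to C: A = (d + r cosθ, r sinθ); lever angle φ = atan2(r sinθ, d + r cosθ).
Differentiating tanφ: φ̇ = rω(d cosθ + r)/(d² + r² + 2dr cosθ).
d² + r² + 2dr cosθ = |CA|² = 0.106343 m²;  d cosθ + r = +0.050155 m.
|ω_lever| = |0.1293·10.31·+0.050155| / 0.106343 = 0.62872 rad/s.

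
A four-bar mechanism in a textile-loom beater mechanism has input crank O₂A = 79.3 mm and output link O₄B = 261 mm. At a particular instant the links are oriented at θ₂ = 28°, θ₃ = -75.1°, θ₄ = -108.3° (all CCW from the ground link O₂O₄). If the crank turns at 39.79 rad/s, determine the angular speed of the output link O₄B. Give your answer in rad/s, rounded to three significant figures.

21.5

ω₂ = 39.79 rad/s
Differentiating the loop-closure r₂e^{iθ₂}+r₃e^{iθ₃}=r₁+r₄e^{iθ₄} gives r₂ω₂e^{iθ₂}+r₃ω₃e^{iθ₃}=r₄ω₄e^{iθ₄}.
Eliminating the other unknown: ω₄ = r₂ω₂ sin(θ₂−θ₃) / [r₄ sin(θ₄−θ₃)].
Numerator sine = +0.97398; denominator sine = -0.54756.
Result = 0.0793·39.79·(+0.97398) / (0.261·(-0.54756)) = -21.504 rad/s; magnitude 21.504 rad/s.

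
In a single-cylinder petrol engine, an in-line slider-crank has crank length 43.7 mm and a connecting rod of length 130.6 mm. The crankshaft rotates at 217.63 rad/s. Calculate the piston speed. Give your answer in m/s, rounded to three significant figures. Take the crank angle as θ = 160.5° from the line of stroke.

ω = 217.6 rad/s
For an in-line slider-crank, x = r cosθ + √(L² − r² sin²θ), so v = −rω sinθ·[1 + r cosθ/√(L² − r² sin²θ)].
With r = 0.0437 m, L = 0.1306 m, θ = 160.5°: √(L² − r² sin²θ) = 0.12978 m.
v = −0.0437·217.6·0.33381·[1 + 0.0437·-0.94264/0.12978] = -2.167 m/s.
|v| = 2.167 m/s.

2.17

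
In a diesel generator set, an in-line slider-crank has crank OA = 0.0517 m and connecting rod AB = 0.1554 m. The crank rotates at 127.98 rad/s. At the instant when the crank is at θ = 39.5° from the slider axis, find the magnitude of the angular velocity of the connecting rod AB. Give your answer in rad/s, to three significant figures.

33.6

ω = 128 rad/s
The rod makes angle φ with the slider axis where L sinφ = r sinθ; differentiating, L cosφ·φ̇ = r ω cosθ.
L cosφ = √(L² − r² sin²θ) = 0.15188 m.
|ω_rod| = r ω |cosθ| / √(L² − r² sin²θ) = 0.0517·128·0.77162/0.15188 = 33.615 rad/s.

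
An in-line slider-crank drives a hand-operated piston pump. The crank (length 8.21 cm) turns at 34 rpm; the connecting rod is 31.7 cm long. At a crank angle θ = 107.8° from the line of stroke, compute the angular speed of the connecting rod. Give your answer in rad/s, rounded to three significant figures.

ω = 3.56 rad/s (converted from 34 rpm).
The rod makes angle φ with the slider axis where L sinφ = r sinθ; differentiating, L cosφ·φ̇ = r ω cosθ.
L cosφ = √(L² − r² sin²θ) = 0.30721 m.
|ω_rod| = r ω |cosθ| / √(L² − r² sin²θ) = 0.0821·3.56·0.30570/0.30721 = 0.29087 rad/s.

0.291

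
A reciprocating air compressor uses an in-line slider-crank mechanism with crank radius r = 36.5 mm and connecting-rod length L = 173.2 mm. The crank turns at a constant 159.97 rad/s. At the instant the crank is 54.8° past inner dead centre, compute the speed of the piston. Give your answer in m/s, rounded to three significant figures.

5.36

ω = 160 rad/s
For an in-line slider-crank, x = r cosθ + √(L² − r² sin²θ), so v = −rω sinθ·[1 + r cosθ/√(L² − r² sin²θ)].
With r = 0.0365 m, L = 0.1732 m, θ = 54.8°: √(L² − r² sin²θ) = 0.17061 m.
v = −0.0365·160·0.81714·[1 + 0.0365·0.57643/0.17061] = -5.3596 m/s.
|v| = 5.3596 m/s.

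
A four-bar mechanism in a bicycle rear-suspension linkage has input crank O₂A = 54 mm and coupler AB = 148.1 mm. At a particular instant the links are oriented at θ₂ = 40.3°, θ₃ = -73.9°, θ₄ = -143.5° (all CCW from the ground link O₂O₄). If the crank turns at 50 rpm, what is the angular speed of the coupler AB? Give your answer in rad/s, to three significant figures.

0.135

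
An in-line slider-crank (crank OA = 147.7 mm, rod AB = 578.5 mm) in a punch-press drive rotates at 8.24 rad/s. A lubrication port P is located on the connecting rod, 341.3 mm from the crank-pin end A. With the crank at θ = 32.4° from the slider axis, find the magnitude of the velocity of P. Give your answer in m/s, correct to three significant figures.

0.848

ω = 8.24 rad/s.  Crank-pin speed |V_A| = rω = 1.217 m/s, perpendicular to OA.
Rod angle: sinφ = −(r/L) sinθ ⇒ φ = -7.863°; ω_rod = −rω cosθ/√(L²−r²sin²θ) = -1.7932 rad/s.
V_P = V_A + ω_rod × AP, with AP = 0.3413 m along the rod.
Components: V_Px = −rω sinθ − a·ω_rod·sinφ = -0.73585 m/s;  V_Py = rω cosθ + a·ω_rod·cosφ = +0.42134 m/s.
|V_P| = √(V_Px² + V_Py²) = 0.84794 m/s.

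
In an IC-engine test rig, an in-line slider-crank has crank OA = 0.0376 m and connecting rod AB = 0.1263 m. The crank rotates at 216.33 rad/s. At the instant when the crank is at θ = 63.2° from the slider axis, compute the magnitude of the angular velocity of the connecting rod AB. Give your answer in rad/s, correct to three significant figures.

30.1

ω = 216.3 rad/s
The rod makes angle φ with the slider axis where L sinφ = r sinθ; differentiating, L cosφ·φ̇ = r ω cosθ.
L cosφ = √(L² − r² sin²θ) = 0.12176 m.
|ω_rod| = r ω |cosθ| / √(L² − r² sin²θ) = 0.0376·216.3·0.45088/0.12176 = 30.12 rad/s.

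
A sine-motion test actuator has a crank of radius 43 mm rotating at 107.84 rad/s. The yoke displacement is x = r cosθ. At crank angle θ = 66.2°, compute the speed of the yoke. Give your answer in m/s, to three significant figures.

ω = 107.8 rad/s
x = r cosθ ⇒ ẋ = −rω sinθ.
|v| = rω|sinθ| = 0.043·107.8·|sin 66.2°| = 4.2428 m/s.

4.24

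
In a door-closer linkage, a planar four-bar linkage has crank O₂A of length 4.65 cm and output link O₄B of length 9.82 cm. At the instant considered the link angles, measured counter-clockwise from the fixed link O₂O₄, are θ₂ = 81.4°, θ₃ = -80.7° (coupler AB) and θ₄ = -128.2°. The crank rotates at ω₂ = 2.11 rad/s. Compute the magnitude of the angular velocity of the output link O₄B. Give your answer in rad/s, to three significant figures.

0.417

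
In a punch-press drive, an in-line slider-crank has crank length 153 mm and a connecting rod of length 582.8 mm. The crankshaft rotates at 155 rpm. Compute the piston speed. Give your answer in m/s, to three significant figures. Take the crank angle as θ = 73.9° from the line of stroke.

2.57

ω = 2π·155/60 = 16.23 rad/s
For an in-line slider-crank, x = r cosθ + √(L² − r² sin²θ), so v = −rω sinθ·[1 + r cosθ/√(L² − r² sin²θ)].
With r = 0.153 m, L = 0.5828 m, θ = 73.9°: √(L² − r² sin²θ) = 0.56396 m.
v = −0.153·16.23·0.96078·[1 + 0.153·0.27731/0.56396] = -2.5655 m/s.
|v| = 2.5655 m/s.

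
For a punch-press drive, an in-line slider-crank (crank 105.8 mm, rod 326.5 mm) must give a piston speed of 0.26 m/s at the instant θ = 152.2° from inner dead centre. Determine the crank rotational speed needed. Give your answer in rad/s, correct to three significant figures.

For an in-line slider-crank, |v_piston| = rω|sinθ|·[1 + r cosθ/√(L² − r² sin²θ)].
With r = 0.1058 m, L = 0.3265 m, θ = 152.2°: the bracketed kinematic factor |dx/dθ| = 0.035035 m.
ω = v/|dx/dθ| = 0.26/0.035035 = 7.4211 rad/s.

7.42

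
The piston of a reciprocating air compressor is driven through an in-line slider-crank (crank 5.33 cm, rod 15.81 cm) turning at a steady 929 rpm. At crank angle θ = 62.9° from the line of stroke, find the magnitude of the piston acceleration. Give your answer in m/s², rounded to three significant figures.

129

ω = 2π·929/60 = 97.28 rad/s
x(θ) = r cosθ + √(L² − r² sin²θ); with ω constant, a = ω²·d²x/dθ².
d²x/dθ² = −r cosθ − r²(cos2θ)/√u − r⁴ sin²2θ/(4u^{3/2}),  u = L² − r² sin²θ = 0.0227443 m².
Substituting r = 0.0533 m, L = 0.1581 m, θ = 62.9°: d²x/dθ² = -0.013648 m.
a = ω²·d²x/dθ² = (97.28)²·(-0.013648) = -129.17 m/s²;  |a| = 129.17 m/s².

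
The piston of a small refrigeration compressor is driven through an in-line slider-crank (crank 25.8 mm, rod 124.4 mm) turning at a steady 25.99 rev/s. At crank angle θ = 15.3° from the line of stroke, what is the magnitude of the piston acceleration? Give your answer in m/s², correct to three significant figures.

787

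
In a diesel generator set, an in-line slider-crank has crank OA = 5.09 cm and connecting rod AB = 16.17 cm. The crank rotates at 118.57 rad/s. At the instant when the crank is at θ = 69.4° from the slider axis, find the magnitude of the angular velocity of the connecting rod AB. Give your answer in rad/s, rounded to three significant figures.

13.7

ω = 118.6 rad/s
The rod makes angle φ with the slider axis where L sinφ = r sinθ; differentiating, L cosφ·φ̇ = r ω cosθ.
L cosφ = √(L² − r² sin²θ) = 0.15452 m.
|ω_rod| = r ω |cosθ| / √(L² − r² sin²θ) = 0.0509·118.6·0.35184/0.15452 = 13.742 rad/s.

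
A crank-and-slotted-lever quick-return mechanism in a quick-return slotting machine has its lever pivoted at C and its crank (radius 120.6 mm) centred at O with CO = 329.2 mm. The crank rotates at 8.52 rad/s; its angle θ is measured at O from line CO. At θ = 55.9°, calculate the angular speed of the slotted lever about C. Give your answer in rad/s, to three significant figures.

ω = 8.52 rad/s
Crank pin A relative to C: A = (d + r cosθ, r sinθ); lever angle φ = atan2(r sinθ, d + r cosθ).
Differentiating tanφ: φ̇ = rω(d cosθ + r)/(d² + r² + 2dr cosθ).
d² + r² + 2dr cosθ = |CA|² = 0.167433 m²;  d cosθ + r = +0.30516 m.
|ω_lever| = |0.1206·8.52·+0.30516| / 0.167433 = 1.8727 rad/s.

1.87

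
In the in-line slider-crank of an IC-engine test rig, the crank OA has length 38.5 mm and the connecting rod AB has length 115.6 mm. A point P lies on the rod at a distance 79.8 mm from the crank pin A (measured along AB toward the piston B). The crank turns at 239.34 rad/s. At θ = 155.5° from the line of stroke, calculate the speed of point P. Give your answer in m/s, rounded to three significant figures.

ω = 239.3 rad/s.  Crank-pin speed |V_A| = rω = 9.2146 m/s, perpendicular to OA.
Rod angle: sinφ = −(r/L) sinθ ⇒ φ = -7.939°; ω_rod = −rω cosθ/√(L²−r²sin²θ) = +73.236 rad/s.
V_P = V_A + ω_rod × AP, with AP = 0.0798 m along the rod.
Components: V_Px = −rω sinθ − a·ω_rod·sinφ = -3.0141 m/s;  V_Py = rω cosθ + a·ω_rod·cosφ = -2.5967 m/s.
|V_P| = √(V_Px² + V_Py²) = 3.9784 m/s.

3.98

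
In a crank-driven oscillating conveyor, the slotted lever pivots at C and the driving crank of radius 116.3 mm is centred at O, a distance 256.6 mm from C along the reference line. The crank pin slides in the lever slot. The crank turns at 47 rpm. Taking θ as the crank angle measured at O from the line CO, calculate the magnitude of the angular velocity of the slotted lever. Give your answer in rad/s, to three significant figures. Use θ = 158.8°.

2.97

ω = 4.922 rad/s (from 47 rpm).
Crank pin A relative to C: A = (d + r cosθ, r sinθ); lever angle φ = atan2(r sinθ, d + r cosθ).
Differentiating tanφ: φ̇ = rω(d cosθ + r)/(d² + r² + 2dr cosθ).
d² + r² + 2dr cosθ = |CA|² = 0.0237234 m²;  d cosθ + r = -0.12293 m.
|ω_lever| = |0.1163·4.922·-0.12293| / 0.0237234 = 2.9662 rad/s.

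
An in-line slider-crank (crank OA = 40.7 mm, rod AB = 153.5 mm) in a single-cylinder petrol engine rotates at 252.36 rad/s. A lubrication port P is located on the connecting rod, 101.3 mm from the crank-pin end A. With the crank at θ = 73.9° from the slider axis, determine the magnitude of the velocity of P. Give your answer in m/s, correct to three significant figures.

10.4

ω = 252.4 rad/s.  Crank-pin speed |V_A| = rω = 10.271 m/s, perpendicular to OA.
Rod angle: sinφ = −(r/L) sinθ ⇒ φ = -14.759°; ω_rod = −rω cosθ/√(L²−r²sin²θ) = -19.189 rad/s.
V_P = V_A + ω_rod × AP, with AP = 0.1013 m along the rod.
Components: V_Px = −rω sinθ − a·ω_rod·sinφ = -10.363 m/s;  V_Py = rω cosθ + a·ω_rod·cosφ = +0.96861 m/s.
|V_P| = √(V_Px² + V_Py²) = 10.409 m/s.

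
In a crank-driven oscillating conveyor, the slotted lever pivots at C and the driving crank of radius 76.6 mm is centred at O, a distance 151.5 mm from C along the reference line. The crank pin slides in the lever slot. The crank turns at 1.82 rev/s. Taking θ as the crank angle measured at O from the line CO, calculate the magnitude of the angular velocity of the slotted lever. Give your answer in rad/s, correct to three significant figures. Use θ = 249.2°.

0.971

ω = 11.44 rad/s (from 1.82 rev/s).
Crank pin A relative to C: A = (d + r cosθ, r sinθ); lever angle φ = atan2(r sinθ, d + r cosθ).
Differentiating tanφ: φ̇ = rω(d cosθ + r)/(d² + r² + 2dr cosθ).
d² + r² + 2dr cosθ = |CA|² = 0.0205778 m²;  d cosθ + r = +0.022801 m.
|ω_lever| = |0.0766·11.44·+0.022801| / 0.0205778 = 0.9706 rad/s.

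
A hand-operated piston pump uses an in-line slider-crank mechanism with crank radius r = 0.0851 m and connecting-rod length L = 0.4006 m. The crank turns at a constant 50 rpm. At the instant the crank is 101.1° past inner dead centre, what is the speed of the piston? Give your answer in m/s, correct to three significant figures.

ω = 2π·50/60 = 5.236 rad/s
For an in-line slider-crank, x = r cosθ + √(L² − r² sin²θ), so v = −rω sinθ·[1 + r cosθ/√(L² − r² sin²θ)].
With r = 0.0851 m, L = 0.4006 m, θ = 101.1°: √(L² − r² sin²θ) = 0.3918 m.
v = −0.0851·5.236·0.98129·[1 + 0.0851·-0.19252/0.3918] = -0.41896 m/s.
|v| = 0.41896 m/s.

0.419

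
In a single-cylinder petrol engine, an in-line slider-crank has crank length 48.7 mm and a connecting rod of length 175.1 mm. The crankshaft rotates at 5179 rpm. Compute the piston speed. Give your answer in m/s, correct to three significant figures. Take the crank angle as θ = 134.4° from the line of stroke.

15.1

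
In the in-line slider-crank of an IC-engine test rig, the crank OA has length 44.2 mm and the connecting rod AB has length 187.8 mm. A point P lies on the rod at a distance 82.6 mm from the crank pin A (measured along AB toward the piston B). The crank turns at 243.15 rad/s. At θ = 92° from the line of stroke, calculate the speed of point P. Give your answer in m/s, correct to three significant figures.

10.7

ω = 243.2 rad/s.  Crank-pin speed |V_A| = rω = 10.747 m/s, perpendicular to OA.
Rod angle: sinφ = −(r/L) sinθ ⇒ φ = -13.604°; ω_rod = −rω cosθ/√(L²−r²sin²θ) = +2.0548 rad/s.
V_P = V_A + ω_rod × AP, with AP = 0.0826 m along the rod.
Components: V_Px = −rω sinθ − a·ω_rod·sinφ = -10.701 m/s;  V_Py = rω cosθ + a·ω_rod·cosφ = -0.2101 m/s.
|V_P| = √(V_Px² + V_Py²) = 10.703 m/s.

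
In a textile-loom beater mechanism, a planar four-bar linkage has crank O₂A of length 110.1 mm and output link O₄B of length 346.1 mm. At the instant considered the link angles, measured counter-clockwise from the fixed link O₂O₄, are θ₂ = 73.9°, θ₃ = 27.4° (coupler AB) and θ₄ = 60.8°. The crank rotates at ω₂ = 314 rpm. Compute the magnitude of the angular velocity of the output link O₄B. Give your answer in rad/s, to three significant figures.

13.8

ω₂ = 32.88 rad/s (from 314 rpm).
Differentiating the loop-closure r₂e^{iθ₂}+r₃e^{iθ₃}=r₁+r₄e^{iθ₄} gives r₂ω₂e^{iθ₂}+r₃ω₃e^{iθ₃}=r₄ω₄e^{iθ₄}.
Eliminating the other unknown: ω₄ = r₂ω₂ sin(θ₂−θ₃) / [r₄ sin(θ₄−θ₃)].
Numerator sine = +0.72537; denominator sine = +0.55048.
Result = 0.1101·32.88·(+0.72537) / (0.3461·(+0.55048)) = +13.784 rad/s; magnitude 13.784 rad/s.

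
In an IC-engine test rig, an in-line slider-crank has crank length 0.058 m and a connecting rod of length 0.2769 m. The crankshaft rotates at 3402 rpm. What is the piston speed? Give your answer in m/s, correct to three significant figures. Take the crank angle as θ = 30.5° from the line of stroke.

ω = 2π·3402/60 = 356.3 rad/s
For an in-line slider-crank, x = r cosθ + √(L² − r² sin²θ), so v = −rω sinθ·[1 + r cosθ/√(L² − r² sin²θ)].
With r = 0.058 m, L = 0.2769 m, θ = 30.5°: √(L² − r² sin²θ) = 0.27533 m.
v = −0.058·356.3·0.50754·[1 + 0.058·0.86163/0.27533] = -12.391 m/s.
|v| = 12.391 m/s.

12.4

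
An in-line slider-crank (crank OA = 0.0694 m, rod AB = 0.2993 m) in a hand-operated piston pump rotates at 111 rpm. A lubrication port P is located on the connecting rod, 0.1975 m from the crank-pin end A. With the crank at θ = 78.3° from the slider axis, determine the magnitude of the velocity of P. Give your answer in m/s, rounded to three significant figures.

ω = 11.62 rad/s.  Crank-pin speed |V_A| = rω = 0.8067 m/s, perpendicular to OA.
Rod angle: sinφ = −(r/L) sinθ ⇒ φ = -13.124°; ω_rod = −rω cosθ/√(L²−r²sin²θ) = -0.56123 rad/s.
V_P = V_A + ω_rod × AP, with AP = 0.1975 m along the rod.
Components: V_Px = −rω sinθ − a·ω_rod·sinφ = -0.8151 m/s;  V_Py = rω cosθ + a·ω_rod·cosφ = +0.055641 m/s.
|V_P| = √(V_Px² + V_Py²) = 0.817 m/s.

0.817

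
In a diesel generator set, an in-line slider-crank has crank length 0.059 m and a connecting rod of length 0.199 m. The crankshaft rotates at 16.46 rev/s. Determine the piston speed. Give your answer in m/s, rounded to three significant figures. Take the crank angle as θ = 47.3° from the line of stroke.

ω = 2π·16.5 = 103.4 rad/s
For an in-line slider-crank, x = r cosθ + √(L² − r² sin²θ), so v = −rω sinθ·[1 + r cosθ/√(L² − r² sin²θ)].
With r = 0.059 m, L = 0.199 m, θ = 47.3°: √(L² − r² sin²θ) = 0.19422 m.
v = −0.059·103.4·0.73491·[1 + 0.059·0.67816/0.19422] = -5.4082 m/s.
|v| = 5.4082 m/s.

5.41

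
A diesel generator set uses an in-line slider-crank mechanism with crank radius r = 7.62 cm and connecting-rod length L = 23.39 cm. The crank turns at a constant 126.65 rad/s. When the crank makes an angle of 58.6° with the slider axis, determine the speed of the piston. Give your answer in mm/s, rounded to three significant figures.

ω = 126.7 rad/s
For an in-line slider-crank, x = r cosθ + √(L² − r² sin²θ), so v = −rω sinθ·[1 + r cosθ/√(L² − r² sin²θ)].
With r = 0.0762 m, L = 0.2339 m, θ = 58.6°: √(L² − r² sin²θ) = 0.22468 m.
v = −0.0762·126.7·0.85355·[1 + 0.0762·0.52101/0.22468] = -9.693 m/s.
|v| = 9.693 m/s = 9693 mm/s.

9690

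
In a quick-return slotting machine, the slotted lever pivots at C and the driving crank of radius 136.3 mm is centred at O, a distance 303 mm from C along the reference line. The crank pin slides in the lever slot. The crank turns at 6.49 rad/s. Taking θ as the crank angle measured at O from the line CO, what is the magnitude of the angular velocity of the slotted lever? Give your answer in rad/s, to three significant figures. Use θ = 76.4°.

1.41

ω = 6.49 rad/s
Crank pin A relative to C: A = (d + r cosθ, r sinθ); lever angle φ = atan2(r sinθ, d + r cosθ).
Differentiating tanφ: φ̇ = rω(d cosθ + r)/(d² + r² + 2dr cosθ).
d² + r² + 2dr cosθ = |CA|² = 0.129809 m²;  d cosθ + r = +0.20755 m.
|ω_lever| = |0.1363·6.49·+0.20755| / 0.129809 = 1.4143 rad/s.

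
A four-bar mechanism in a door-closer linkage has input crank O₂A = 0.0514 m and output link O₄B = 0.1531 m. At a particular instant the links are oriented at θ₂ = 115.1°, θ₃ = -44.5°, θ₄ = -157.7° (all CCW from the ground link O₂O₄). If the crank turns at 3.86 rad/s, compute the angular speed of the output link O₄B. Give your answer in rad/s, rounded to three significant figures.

0.491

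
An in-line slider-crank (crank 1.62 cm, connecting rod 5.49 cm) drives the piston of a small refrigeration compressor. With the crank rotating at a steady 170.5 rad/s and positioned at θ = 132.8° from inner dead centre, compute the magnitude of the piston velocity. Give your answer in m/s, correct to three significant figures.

1.61

ω = 170.5 rad/s
For an in-line slider-crank, x = r cosθ + √(L² − r² sin²θ), so v = −rω sinθ·[1 + r cosθ/√(L² − r² sin²θ)].
With r = 0.0162 m, L = 0.0549 m, θ = 132.8°: √(L² − r² sin²θ) = 0.053598 m.
v = −0.0162·170.5·0.73373·[1 + 0.0162·-0.67944/0.053598] = -1.6104 m/s.
|v| = 1.6104 m/s.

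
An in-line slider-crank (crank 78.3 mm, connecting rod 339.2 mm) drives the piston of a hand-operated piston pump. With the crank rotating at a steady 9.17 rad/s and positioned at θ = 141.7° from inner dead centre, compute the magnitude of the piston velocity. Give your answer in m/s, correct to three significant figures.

ω = 9.17 rad/s
For an in-line slider-crank, x = r cosθ + √(L² − r² sin²θ), so v = −rω sinθ·[1 + r cosθ/√(L² − r² sin²θ)].
With r = 0.0783 m, L = 0.3392 m, θ = 141.7°: √(L² − r² sin²θ) = 0.33571 m.
v = −0.0783·9.17·0.61978·[1 + 0.0783·-0.78478/0.33571] = -0.36355 m/s.
|v| = 0.36355 m/s.

0.364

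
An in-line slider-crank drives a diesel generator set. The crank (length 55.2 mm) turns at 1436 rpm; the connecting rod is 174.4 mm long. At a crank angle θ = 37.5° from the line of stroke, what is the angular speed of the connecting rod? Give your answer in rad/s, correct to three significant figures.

ω = 150.4 rad/s (converted from 1436 rpm).
The rod makes angle φ with the slider axis where L sinφ = r sinθ; differentiating, L cosφ·φ̇ = r ω cosθ.
L cosφ = √(L² − r² sin²θ) = 0.17113 m.
|ω_rod| = r ω |cosθ| / √(L² − r² sin²θ) = 0.0552·150.4·0.79335/0.17113 = 38.482 rad/s.

38.5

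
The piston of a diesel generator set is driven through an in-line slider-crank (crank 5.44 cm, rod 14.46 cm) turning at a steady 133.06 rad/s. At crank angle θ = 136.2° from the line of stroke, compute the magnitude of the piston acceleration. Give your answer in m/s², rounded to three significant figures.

665

ω = 133.1 rad/s
x(θ) = r cosθ + √(L² − r² sin²θ); with ω constant, a = ω²·d²x/dθ².
d²x/dθ² = −r cosθ − r²(cos2θ)/√u − r⁴ sin²2θ/(4u^{3/2}),  u = L² − r² sin²θ = 0.0194914 m².
Substituting r = 0.0544 m, L = 0.1446 m, θ = 136.2°: d²x/dθ² = +0.037573 m.
a = ω²·d²x/dθ² = (133.1)²·(+0.037573) = +665.23 m/s²;  |a| = 665.23 m/s².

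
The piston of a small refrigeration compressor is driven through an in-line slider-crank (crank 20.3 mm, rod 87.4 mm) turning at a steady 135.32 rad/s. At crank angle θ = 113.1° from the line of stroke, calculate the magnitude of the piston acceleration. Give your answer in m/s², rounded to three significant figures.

206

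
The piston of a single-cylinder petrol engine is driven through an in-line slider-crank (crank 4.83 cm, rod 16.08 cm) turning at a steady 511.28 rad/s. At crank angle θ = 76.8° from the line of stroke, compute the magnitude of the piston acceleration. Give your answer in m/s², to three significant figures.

650

ω = 511.3 rad/s
x(θ) = r cosθ + √(L² − r² sin²θ); with ω constant, a = ω²·d²x/dθ².
d²x/dθ² = −r cosθ − r²(cos2θ)/√u − r⁴ sin²2θ/(4u^{3/2}),  u = L² − r² sin²θ = 0.0236454 m².
Substituting r = 0.0483 m, L = 0.1608 m, θ = 76.8°: d²x/dθ² = +0.0024857 m.
a = ω²·d²x/dθ² = (511.3)²·(+0.0024857) = +649.79 m/s²;  |a| = 649.79 m/s².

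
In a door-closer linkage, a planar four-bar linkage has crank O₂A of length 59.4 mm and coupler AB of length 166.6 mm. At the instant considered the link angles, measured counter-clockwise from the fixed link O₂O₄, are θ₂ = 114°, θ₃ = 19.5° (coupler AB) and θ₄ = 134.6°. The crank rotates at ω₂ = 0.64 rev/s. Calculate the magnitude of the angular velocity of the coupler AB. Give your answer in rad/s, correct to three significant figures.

0.557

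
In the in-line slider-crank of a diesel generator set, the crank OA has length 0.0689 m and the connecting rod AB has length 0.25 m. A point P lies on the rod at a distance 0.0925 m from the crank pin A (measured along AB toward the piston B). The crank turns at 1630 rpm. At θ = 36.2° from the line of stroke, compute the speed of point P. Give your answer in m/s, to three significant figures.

9.61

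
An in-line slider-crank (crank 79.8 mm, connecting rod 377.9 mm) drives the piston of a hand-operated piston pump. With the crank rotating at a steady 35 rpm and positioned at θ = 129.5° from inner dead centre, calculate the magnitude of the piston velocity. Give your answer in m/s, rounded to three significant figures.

0.195

ω = 2π·35/60 = 3.665 rad/s
For an in-line slider-crank, x = r cosθ + √(L² − r² sin²θ), so v = −rω sinθ·[1 + r cosθ/√(L² − r² sin²θ)].
With r = 0.0798 m, L = 0.3779 m, θ = 129.5°: √(L² − r² sin²θ) = 0.37285 m.
v = −0.0798·3.665·0.77162·[1 + 0.0798·-0.63608/0.37285] = -0.19496 m/s.
|v| = 0.19496 m/s.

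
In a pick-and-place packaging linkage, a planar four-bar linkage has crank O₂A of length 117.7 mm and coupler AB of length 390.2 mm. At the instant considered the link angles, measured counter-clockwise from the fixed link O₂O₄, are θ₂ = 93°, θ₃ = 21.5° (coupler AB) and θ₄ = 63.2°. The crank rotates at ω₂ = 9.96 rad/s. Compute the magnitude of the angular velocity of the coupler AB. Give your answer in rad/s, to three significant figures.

2.24

ω₂ = 9.96 rad/s
Differentiating the loop-closure r₂e^{iθ₂}+r₃e^{iθ₃}=r₁+r₄e^{iθ₄} gives r₂ω₂e^{iθ₂}+r₃ω₃e^{iθ₃}=r₄ω₄e^{iθ₄}.
Eliminating the other unknown: ω₃ = r₂ω₂ sin(θ₄−θ₂) / [r₃ sin(θ₃−θ₄)].
Numerator sine = -0.49697; denominator sine = -0.66523.
Result = 0.1177·9.96·(-0.49697) / (0.3902·(-0.66523)) = +2.2445 rad/s; magnitude 2.2445 rad/s.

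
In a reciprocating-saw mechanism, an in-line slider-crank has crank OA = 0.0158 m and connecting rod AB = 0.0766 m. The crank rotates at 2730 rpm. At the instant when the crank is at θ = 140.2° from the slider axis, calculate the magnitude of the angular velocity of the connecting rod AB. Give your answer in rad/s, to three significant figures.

45.7

ω = 285.9 rad/s (converted from 2730 rpm).
The rod makes angle φ with the slider axis where L sinφ = r sinθ; differentiating, L cosφ·φ̇ = r ω cosθ.
L cosφ = √(L² − r² sin²θ) = 0.075929 m.
|ω_rod| = r ω |cosθ| / √(L² − r² sin²θ) = 0.0158·285.9·0.76828/0.075929 = 45.705 rad/s.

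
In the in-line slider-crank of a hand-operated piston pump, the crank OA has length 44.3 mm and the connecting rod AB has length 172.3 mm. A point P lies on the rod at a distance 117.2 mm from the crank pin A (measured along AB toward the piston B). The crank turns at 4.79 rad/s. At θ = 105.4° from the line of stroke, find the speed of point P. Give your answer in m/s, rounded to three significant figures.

ω = 4.79 rad/s.  Crank-pin speed |V_A| = rω = 0.2122 m/s, perpendicular to OA.
Rod angle: sinφ = −(r/L) sinθ ⇒ φ = -14.352°; ω_rod = −rω cosθ/√(L²−r²sin²θ) = +0.33758 rad/s.
V_P = V_A + ω_rod × AP, with AP = 0.1172 m along the rod.
Components: V_Px = −rω sinθ − a·ω_rod·sinφ = -0.19477 m/s;  V_Py = rω cosθ + a·ω_rod·cosφ = -0.01802 m/s.
|V_P| = √(V_Px² + V_Py²) = 0.1956 m/s.

0.196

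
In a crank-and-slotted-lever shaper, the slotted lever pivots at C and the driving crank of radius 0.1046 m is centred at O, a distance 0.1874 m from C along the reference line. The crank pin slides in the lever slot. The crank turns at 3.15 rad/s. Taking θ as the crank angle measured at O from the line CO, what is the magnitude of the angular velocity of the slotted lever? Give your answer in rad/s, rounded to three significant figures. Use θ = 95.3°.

ω = 3.15 rad/s
Crank pin A relative to C: A = (d + r cosθ, r sinθ); lever angle φ = atan2(r sinθ, d + r cosθ).
Differentiating tanφ: φ̇ = rω(d cosθ + r)/(d² + r² + 2dr cosθ).
d² + r² + 2dr cosθ = |CA|² = 0.0424386 m²;  d cosθ + r = +0.08729 m.
|ω_lever| = |0.1046·3.15·+0.08729| / 0.0424386 = 0.67771 rad/s.

0.678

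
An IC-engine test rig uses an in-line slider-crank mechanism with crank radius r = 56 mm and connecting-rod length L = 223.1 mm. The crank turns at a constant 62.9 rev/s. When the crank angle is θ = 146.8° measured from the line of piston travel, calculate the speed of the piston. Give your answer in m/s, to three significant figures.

9.55

ω = 2π·62.9 = 395.2 rad/s
For an in-line slider-crank, x = r cosθ + √(L² − r² sin²θ), so v = −rω sinθ·[1 + r cosθ/√(L² − r² sin²θ)].
With r = 0.056 m, L = 0.2231 m, θ = 146.8°: √(L² − r² sin²θ) = 0.22098 m.
v = −0.056·395.2·0.54756·[1 + 0.056·-0.83676/0.22098] = -9.5489 m/s.
|v| = 9.5489 m/s.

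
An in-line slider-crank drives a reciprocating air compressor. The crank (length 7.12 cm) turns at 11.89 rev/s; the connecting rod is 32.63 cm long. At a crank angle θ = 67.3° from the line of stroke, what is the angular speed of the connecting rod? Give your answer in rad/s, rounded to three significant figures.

6.42

ω = 74.71 rad/s (converted from 11.89 rev/s).
The rod makes angle φ with the slider axis where L sinφ = r sinθ; differentiating, L cosφ·φ̇ = r ω cosθ.
L cosφ = √(L² − r² sin²θ) = 0.31962 m.
|ω_rod| = r ω |cosθ| / √(L² − r² sin²θ) = 0.0712·74.71·0.38591/0.31962 = 6.4223 rad/s.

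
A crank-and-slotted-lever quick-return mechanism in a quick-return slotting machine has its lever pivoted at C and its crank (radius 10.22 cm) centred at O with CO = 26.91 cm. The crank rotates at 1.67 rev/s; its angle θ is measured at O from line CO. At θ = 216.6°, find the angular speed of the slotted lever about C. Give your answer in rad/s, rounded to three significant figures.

ω = 10.49 rad/s (from 1.67 rev/s).
Crank pin A relative to C: A = (d + r cosθ, r sinθ); lever angle φ = atan2(r sinθ, d + r cosθ).
Differentiating tanφ: φ̇ = rω(d cosθ + r)/(d² + r² + 2dr cosθ).
d² + r² + 2dr cosθ = |CA|² = 0.0387014 m²;  d cosθ + r = -0.11384 m.
|ω_lever| = |0.1022·10.49·-0.11384| / 0.0387014 = 3.1543 rad/s.

3.15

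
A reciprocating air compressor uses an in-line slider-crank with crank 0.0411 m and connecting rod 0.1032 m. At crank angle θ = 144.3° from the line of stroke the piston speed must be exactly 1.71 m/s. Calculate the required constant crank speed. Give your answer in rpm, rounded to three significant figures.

For an in-line slider-crank, |v_piston| = rω|sinθ|·[1 + r cosθ/√(L² − r² sin²θ)].
With r = 0.0411 m, L = 0.1032 m, θ = 144.3°: the bracketed kinematic factor |dx/dθ| = 0.016009 m.
ω = v/|dx/dθ| = 1.71/0.016009 = 106.82 rad/s.
N = 60ω/(2π) = 1020 rpm.

1020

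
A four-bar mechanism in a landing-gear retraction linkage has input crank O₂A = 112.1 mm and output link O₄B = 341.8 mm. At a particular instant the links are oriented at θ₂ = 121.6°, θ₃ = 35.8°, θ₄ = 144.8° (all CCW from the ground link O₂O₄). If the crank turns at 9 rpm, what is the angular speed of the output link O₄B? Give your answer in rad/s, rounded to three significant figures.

ω₂ = 0.9425 rad/s (from 9 rpm).
Differentiating the loop-closure r₂e^{iθ₂}+r₃e^{iθ₃}=r₁+r₄e^{iθ₄} gives r₂ω₂e^{iθ₂}+r₃ω₃e^{iθ₃}=r₄ω₄e^{iθ₄}.
Eliminating the other unknown: ω₄ = r₂ω₂ sin(θ₂−θ₃) / [r₄ sin(θ₄−θ₃)].
Numerator sine = +0.99731; denominator sine = +0.94552.
Result = 0.1121·0.9425·(+0.99731) / (0.3418·(+0.94552)) = +0.32604 rad/s; magnitude 0.32604 rad/s.

0.326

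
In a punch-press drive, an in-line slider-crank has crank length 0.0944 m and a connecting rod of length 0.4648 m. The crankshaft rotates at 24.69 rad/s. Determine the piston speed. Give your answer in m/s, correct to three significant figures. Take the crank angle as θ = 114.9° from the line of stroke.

ω = 24.69 rad/s
For an in-line slider-crank, x = r cosθ + √(L² − r² sin²θ), so v = −rω sinθ·[1 + r cosθ/√(L² − r² sin²θ)].
With r = 0.0944 m, L = 0.4648 m, θ = 114.9°: √(L² − r² sin²θ) = 0.45685 m.
v = −0.0944·24.69·0.90704·[1 + 0.0944·-0.42104/0.45685] = -1.9302 m/s.
|v| = 1.9302 m/s.

1.93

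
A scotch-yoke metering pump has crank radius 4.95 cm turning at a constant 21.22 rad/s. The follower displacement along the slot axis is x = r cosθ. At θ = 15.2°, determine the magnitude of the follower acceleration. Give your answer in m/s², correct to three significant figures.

21.5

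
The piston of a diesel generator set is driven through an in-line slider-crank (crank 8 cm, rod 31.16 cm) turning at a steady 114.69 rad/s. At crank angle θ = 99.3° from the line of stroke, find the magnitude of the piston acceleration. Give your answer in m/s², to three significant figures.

ω = 114.7 rad/s
x(θ) = r cosθ + √(L² − r² sin²θ); with ω constant, a = ω²·d²x/dθ².
d²x/dθ² = −r cosθ − r²(cos2θ)/√u − r⁴ sin²2θ/(4u^{3/2}),  u = L² − r² sin²θ = 0.0908617 m².
Substituting r = 0.08 m, L = 0.3116 m, θ = 99.3°: d²x/dθ² = +0.033013 m.
a = ω²·d²x/dθ² = (114.7)²·(+0.033013) = +434.25 m/s²;  |a| = 434.25 m/s².

434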